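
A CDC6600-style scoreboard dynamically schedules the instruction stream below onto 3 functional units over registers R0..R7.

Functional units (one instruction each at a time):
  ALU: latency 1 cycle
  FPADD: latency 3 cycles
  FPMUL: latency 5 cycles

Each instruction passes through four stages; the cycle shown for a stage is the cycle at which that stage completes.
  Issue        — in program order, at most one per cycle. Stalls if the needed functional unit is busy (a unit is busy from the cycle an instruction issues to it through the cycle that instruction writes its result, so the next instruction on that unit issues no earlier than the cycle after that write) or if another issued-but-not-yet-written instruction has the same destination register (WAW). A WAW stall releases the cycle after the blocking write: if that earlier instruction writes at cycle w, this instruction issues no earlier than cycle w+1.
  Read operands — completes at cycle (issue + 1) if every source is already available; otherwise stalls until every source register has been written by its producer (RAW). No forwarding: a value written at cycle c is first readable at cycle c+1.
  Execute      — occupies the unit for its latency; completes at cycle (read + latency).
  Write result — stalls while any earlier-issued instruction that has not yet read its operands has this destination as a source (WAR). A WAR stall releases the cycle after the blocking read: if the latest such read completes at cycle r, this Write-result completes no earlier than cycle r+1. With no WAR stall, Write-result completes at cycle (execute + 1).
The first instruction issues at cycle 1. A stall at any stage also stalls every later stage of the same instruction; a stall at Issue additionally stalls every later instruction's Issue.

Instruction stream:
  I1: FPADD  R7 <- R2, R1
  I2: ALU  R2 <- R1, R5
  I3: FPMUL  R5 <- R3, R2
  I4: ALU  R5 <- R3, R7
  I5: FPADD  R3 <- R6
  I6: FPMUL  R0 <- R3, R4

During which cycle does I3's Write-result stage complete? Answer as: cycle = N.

cycle 1: I1 dispatched to FPADD
cycle 2: I1 operands ready; I2 dispatched to ALU
cycle 3: I2 operands ready; I3 dispatched to FPMUL
cycle 4: I2 complete
cycle 5: I1 complete; R2←I2
cycle 6: R7←I1; I3 operands ready
cycle 11: I3 complete
cycle 12: R5←I3
cycle 13: I4 dispatched to ALU
cycle 14: I4 operands ready; I5 dispatched to FPADD
cycle 15: I4 complete; I5 operands ready; I6 dispatched to FPMUL
cycle 16: R5←I4
cycle 18: I5 complete
cycle 19: R3←I5
cycle 20: I6 operands ready
cycle 25: I6 complete
cycle 26: R0←I6

cycle = 12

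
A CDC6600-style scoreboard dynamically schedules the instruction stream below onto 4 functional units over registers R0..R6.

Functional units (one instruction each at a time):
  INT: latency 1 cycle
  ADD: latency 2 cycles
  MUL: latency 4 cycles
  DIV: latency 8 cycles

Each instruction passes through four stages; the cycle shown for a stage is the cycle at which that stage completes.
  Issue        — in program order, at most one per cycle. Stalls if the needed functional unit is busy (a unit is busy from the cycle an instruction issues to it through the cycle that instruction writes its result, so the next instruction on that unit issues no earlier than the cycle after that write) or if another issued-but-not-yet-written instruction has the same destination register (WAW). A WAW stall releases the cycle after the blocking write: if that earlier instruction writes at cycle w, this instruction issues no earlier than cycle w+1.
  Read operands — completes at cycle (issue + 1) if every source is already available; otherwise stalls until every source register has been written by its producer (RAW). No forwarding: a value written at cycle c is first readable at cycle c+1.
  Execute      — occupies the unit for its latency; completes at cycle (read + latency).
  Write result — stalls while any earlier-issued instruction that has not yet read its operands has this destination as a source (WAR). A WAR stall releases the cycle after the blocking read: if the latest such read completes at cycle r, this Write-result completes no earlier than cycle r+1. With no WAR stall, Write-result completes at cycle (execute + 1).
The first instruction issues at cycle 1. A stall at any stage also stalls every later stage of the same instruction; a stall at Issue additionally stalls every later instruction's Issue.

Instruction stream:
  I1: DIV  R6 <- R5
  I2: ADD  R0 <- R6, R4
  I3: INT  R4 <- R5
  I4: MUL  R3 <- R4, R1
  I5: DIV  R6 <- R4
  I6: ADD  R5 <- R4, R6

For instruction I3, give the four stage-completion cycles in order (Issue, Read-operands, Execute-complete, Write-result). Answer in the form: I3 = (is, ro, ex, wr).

I3 = (3, 4, 5, 13)

[1] issue I1 (DIV)
[2] I1 read-ops, issue I2 (ADD)
[3] issue I3 (INT)
[4] I3 read-ops, issue I4 (MUL)
[5] I3 finished on INT
[10] I1 finished on DIV
[11] I1→R6
[12] I2 read-ops, issue I5 (DIV)
[13] I3→R4
[14] I2 finished on ADD, I4 read-ops, I5 read-ops
[15] I2→R0
[16] issue I6 (ADD)
[18] I4 finished on MUL
[19] I4→R3
[22] I5 finished on DIV
[23] I5→R6
[24] I6 read-ops
[26] I6 finished on ADD
[27] I6→R5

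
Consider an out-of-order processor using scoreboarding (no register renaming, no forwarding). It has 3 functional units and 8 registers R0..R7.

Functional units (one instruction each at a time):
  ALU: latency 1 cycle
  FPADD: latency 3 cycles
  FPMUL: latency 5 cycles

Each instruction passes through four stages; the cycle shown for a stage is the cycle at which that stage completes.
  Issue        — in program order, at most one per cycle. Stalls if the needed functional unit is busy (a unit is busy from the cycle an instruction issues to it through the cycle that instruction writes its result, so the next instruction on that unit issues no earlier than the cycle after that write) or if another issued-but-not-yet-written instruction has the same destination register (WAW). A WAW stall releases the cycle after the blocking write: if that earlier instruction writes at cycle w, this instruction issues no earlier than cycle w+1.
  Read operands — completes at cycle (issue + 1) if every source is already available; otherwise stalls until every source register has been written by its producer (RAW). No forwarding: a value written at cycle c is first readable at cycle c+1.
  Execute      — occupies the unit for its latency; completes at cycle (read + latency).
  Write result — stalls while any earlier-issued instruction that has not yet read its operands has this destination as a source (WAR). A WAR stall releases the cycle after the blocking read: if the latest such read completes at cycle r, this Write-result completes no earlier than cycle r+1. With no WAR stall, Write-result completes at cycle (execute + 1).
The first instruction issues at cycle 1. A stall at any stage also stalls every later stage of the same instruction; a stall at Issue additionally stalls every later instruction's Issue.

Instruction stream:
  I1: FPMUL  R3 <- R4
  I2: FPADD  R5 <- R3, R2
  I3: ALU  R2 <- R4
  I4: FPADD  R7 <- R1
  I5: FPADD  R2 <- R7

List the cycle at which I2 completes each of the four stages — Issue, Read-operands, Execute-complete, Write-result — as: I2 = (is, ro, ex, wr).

I2 = (2, 9, 12, 13)

[I1] 1/2/7/8
[I2] 2/9/12/13  (RAW R3: wait I1 write@8)
[I3] 3/4/5/10  (WAR R2: wait I2 read@9)
[I4] 14/15/18/19  (struct: FPADD busy until I2 writes@13)
[I5] 20/21/24/25  (struct: FPADD busy until I4 writes@19)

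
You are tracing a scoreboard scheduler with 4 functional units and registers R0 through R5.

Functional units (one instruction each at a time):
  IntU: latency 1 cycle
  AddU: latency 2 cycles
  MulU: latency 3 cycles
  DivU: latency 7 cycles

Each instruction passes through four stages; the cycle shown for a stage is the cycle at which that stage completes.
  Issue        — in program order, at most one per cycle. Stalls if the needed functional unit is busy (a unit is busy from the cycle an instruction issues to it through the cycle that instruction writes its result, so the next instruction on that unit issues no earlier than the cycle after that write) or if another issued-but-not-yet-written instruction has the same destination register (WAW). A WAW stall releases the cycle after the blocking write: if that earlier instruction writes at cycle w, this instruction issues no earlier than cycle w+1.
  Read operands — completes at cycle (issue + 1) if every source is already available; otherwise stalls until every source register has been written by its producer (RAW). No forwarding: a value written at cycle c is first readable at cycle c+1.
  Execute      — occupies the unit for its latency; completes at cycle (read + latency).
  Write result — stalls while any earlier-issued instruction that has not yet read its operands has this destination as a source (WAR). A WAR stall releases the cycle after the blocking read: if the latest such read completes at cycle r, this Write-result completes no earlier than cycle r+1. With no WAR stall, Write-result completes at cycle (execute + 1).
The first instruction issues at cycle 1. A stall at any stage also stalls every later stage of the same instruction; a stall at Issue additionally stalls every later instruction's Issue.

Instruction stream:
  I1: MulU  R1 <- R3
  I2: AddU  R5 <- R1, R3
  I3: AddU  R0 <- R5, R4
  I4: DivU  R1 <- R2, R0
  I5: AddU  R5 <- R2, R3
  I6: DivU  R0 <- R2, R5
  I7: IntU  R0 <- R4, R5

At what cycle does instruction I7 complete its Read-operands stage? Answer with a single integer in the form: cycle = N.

t=1  I1 issues→MulU
t=2  I1 reads · I2 issues→AddU
t=5  I1 exec-done
t=6  I1 writes R1
t=7  I2 reads
t=9  I2 exec-done
t=10  I2 writes R5
t=11  I3 issues→AddU
t=12  I3 reads · I4 issues→DivU
t=14  I3 exec-done
t=15  I3 writes R0
t=16  I4 reads · I5 issues→AddU
t=17  I5 reads
t=19  I5 exec-done
t=20  I5 writes R5
t=23  I4 exec-done
t=24  I4 writes R1
t=25  I6 issues→DivU
t=26  I6 reads
t=33  I6 exec-done
t=34  I6 writes R0
t=35  I7 issues→IntU
t=36  I7 reads
t=37  I7 exec-done
t=38  I7 writes R0

cycle = 36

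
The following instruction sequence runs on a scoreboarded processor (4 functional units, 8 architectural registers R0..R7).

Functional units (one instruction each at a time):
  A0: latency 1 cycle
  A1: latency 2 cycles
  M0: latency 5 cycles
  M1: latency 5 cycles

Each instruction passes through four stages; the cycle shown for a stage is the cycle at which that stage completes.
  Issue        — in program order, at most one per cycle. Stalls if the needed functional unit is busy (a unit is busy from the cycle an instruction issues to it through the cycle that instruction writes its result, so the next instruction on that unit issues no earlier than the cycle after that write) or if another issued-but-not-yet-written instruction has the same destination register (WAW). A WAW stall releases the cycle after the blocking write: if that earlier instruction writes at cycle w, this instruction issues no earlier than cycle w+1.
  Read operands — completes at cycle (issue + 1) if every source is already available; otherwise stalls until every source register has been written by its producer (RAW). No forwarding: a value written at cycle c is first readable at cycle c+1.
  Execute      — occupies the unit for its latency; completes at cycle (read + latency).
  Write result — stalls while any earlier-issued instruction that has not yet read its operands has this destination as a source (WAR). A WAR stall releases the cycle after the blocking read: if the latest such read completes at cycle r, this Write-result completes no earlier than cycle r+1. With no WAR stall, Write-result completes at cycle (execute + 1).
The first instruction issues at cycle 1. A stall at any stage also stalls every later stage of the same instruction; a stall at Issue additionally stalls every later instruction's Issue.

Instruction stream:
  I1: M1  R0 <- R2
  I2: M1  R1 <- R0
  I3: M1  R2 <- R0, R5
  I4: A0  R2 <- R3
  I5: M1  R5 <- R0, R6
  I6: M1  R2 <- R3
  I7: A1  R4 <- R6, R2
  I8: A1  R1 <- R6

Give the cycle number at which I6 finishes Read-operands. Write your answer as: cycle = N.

cycle = 35

I1  is:1  ro:2  ex:7  wr:8
I2  is:9  ro:10  ex:15  wr:16  — struct: M1 busy until I1 writes@8
I3  is:17  ro:18  ex:23  wr:24  — struct: M1 busy until I2 writes@16
I4  is:25  ro:26  ex:27  wr:28  — WAW R2: wait I3 write@24
I5  is:26  ro:27  ex:32  wr:33
I6  is:34  ro:35  ex:40  wr:41  — struct: M1 busy until I5 writes@33
I7  is:35  ro:42  ex:44  wr:45  — RAW R2: wait I6 write@41
I8  is:46  ro:47  ex:49  wr:50  — struct: A1 busy until I7 writes@45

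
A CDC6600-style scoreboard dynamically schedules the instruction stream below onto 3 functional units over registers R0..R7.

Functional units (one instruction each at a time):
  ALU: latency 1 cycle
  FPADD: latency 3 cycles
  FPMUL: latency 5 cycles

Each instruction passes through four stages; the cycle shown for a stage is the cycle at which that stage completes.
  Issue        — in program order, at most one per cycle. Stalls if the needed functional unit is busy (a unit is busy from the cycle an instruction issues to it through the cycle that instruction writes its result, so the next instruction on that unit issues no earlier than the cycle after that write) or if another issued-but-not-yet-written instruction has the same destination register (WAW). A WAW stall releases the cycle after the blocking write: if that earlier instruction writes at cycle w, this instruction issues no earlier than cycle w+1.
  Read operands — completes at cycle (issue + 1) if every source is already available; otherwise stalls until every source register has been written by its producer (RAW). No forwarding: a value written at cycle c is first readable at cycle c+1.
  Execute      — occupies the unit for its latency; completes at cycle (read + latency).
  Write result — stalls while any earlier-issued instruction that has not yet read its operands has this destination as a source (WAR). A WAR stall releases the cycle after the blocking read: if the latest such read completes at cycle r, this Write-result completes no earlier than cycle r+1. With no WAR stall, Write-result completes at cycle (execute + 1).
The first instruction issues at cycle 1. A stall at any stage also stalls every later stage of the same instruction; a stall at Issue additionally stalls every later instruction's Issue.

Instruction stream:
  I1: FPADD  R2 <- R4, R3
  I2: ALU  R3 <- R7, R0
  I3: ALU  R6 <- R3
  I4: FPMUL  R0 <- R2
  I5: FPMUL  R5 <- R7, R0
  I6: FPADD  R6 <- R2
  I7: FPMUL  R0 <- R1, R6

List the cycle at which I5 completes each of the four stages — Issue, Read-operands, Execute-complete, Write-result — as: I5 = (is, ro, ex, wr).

I5 = (15, 16, 21, 22)

[1] I1→FPADD
[2] I1 RO; I2→ALU
[3] I2 RO
[4] I2 EX
[5] I1 EX; I2 WR R3
[6] I1 WR R2; I3→ALU
[7] I3 RO; I4→FPMUL
[8] I3 EX; I4 RO
[9] I3 WR R6
[13] I4 EX
[14] I4 WR R0
[15] I5→FPMUL
[16] I5 RO; I6→FPADD
[17] I6 RO
[20] I6 EX
[21] I5 EX; I6 WR R6
[22] I5 WR R5
[23] I7→FPMUL
[24] I7 RO
[29] I7 EX
[30] I7 WR R0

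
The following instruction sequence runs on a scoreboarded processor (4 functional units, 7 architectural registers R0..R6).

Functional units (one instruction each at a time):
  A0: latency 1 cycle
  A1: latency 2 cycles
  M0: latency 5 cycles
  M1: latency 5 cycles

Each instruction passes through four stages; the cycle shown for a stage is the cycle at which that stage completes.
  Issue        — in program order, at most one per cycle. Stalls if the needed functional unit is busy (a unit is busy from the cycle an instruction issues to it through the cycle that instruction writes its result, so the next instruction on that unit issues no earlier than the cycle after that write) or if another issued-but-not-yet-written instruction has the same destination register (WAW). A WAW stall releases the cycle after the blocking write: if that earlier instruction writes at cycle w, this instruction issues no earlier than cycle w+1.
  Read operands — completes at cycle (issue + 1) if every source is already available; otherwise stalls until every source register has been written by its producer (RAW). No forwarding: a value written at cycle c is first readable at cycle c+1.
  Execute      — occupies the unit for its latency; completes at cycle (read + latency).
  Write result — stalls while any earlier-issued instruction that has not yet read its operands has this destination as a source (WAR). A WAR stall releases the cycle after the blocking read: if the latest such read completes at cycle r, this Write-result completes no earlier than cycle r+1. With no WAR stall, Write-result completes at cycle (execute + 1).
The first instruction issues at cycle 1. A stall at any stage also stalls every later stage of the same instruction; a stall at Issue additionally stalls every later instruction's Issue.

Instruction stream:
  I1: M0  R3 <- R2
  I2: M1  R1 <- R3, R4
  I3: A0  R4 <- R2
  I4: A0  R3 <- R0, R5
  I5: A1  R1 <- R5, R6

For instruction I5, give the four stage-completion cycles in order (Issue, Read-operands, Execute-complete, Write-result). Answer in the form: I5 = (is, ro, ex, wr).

[I1] 1/2/7/8
[I2] 2/9/14/15  (RAW R3: wait I1 write@8)
[I3] 3/4/5/10  (WAR R4: wait I2 read@9)
[I4] 11/12/13/14  (struct: A0 busy until I3 writes@10)
[I5] 16/17/19/20  (WAW R1: wait I2 write@15)

I5 = (16, 17, 19, 20)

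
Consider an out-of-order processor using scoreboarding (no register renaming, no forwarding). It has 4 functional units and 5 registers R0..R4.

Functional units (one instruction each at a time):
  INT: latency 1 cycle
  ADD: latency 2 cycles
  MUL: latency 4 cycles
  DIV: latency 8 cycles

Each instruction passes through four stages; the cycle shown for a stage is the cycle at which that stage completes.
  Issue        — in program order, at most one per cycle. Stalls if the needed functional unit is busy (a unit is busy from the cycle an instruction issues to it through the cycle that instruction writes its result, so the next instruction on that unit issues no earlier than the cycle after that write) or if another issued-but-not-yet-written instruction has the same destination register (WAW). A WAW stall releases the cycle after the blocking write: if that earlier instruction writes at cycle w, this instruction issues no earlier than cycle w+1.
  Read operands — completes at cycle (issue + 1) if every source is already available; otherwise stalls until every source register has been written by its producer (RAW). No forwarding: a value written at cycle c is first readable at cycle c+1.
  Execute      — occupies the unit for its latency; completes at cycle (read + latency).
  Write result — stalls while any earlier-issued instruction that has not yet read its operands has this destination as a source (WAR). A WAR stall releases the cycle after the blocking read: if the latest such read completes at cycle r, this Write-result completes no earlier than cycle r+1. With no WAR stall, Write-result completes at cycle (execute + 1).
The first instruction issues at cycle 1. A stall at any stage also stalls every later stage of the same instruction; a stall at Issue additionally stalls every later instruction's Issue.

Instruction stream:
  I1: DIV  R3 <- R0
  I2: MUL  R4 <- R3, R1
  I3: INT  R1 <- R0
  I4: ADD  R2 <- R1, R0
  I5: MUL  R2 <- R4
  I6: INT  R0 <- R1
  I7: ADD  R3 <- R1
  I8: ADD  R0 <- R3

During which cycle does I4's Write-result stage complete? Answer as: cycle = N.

c1: I1 dispatched to DIV
c2: I1 operands ready · I2 dispatched to MUL
c3: I3 dispatched to INT
c4: I3 operands ready · I4 dispatched to ADD
c5: I3 complete
c10: I1 complete
c11: R3←I1
c12: I2 operands ready
c13: R1←I3
c14: I4 operands ready
c16: I2 complete · I4 complete
c17: R4←I2 · R2←I4
c18: I5 dispatched to MUL
c19: I5 operands ready · I6 dispatched to INT
c20: I6 operands ready · I7 dispatched to ADD
c21: I6 complete · I7 operands ready
c22: R0←I6
c23: I5 complete · I7 complete
c24: R2←I5 · R3←I7
c25: I8 dispatched to ADD
c26: I8 operands ready
c28: I8 complete
c29: R0←I8

cycle = 17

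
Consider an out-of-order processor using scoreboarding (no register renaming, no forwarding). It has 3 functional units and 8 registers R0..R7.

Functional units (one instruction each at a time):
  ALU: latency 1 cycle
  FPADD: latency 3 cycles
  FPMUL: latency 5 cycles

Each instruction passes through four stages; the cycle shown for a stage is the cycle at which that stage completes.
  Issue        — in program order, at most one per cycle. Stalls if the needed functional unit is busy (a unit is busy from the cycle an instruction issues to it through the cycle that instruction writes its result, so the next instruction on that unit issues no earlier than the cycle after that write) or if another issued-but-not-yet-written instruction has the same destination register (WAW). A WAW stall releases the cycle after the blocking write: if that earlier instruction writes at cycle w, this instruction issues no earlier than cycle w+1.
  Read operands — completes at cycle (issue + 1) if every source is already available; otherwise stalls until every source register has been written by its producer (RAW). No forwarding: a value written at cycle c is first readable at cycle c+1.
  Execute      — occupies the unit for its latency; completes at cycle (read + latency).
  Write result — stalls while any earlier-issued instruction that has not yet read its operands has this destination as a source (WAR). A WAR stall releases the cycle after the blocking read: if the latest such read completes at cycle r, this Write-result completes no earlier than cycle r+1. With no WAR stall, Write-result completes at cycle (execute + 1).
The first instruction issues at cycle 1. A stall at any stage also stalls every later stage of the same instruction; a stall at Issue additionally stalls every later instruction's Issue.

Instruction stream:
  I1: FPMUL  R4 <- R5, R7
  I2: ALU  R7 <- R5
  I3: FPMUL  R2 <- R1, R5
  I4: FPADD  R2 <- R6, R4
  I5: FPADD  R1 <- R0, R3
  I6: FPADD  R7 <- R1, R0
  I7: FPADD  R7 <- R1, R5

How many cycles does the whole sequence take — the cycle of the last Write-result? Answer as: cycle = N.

[I1] 1/2/7/8
[I2] 2/3/4/5
[I3] 9/10/15/16  (struct: FPMUL busy until I1 writes@8)
[I4] 17/18/21/22  (WAW R2: wait I3 write@16)
[I5] 23/24/27/28  (struct: FPADD busy until I4 writes@22)
[I6] 29/30/33/34  (struct: FPADD busy until I5 writes@28)
[I7] 35/36/39/40  (struct: FPADD busy until I6 writes@34)

cycle = 40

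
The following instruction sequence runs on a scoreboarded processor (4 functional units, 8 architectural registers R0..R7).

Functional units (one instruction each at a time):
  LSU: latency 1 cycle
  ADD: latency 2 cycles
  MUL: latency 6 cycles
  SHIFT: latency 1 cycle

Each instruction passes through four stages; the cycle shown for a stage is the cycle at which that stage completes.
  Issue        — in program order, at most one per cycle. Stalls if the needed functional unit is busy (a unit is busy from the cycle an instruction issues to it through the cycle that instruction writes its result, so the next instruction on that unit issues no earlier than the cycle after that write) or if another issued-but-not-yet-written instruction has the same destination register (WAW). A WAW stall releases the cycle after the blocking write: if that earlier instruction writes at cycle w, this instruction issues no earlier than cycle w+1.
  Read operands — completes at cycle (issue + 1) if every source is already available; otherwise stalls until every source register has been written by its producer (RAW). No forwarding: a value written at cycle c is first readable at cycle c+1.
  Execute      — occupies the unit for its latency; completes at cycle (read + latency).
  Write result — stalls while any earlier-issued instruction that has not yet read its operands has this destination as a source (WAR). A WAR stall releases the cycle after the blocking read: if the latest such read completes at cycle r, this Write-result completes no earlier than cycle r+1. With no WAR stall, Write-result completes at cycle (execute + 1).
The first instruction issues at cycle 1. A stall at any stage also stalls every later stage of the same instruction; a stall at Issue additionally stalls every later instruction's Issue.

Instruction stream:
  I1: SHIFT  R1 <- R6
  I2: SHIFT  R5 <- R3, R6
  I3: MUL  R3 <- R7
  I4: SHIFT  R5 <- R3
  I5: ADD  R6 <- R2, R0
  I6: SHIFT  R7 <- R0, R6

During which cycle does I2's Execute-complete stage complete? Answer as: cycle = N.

cycle = 7

I1 -> (1, 2, 3, 4)
I2 -> (5, 6, 7, 8)  // struct: SHIFT busy until I1 writes@4
I3 -> (6, 7, 13, 14)
I4 -> (9, 15, 16, 17)  // struct: SHIFT busy until I2 writes@8, RAW R3: wait I3 write@14
I5 -> (10, 11, 13, 14)
I6 -> (18, 19, 20, 21)  // struct: SHIFT busy until I4 writes@17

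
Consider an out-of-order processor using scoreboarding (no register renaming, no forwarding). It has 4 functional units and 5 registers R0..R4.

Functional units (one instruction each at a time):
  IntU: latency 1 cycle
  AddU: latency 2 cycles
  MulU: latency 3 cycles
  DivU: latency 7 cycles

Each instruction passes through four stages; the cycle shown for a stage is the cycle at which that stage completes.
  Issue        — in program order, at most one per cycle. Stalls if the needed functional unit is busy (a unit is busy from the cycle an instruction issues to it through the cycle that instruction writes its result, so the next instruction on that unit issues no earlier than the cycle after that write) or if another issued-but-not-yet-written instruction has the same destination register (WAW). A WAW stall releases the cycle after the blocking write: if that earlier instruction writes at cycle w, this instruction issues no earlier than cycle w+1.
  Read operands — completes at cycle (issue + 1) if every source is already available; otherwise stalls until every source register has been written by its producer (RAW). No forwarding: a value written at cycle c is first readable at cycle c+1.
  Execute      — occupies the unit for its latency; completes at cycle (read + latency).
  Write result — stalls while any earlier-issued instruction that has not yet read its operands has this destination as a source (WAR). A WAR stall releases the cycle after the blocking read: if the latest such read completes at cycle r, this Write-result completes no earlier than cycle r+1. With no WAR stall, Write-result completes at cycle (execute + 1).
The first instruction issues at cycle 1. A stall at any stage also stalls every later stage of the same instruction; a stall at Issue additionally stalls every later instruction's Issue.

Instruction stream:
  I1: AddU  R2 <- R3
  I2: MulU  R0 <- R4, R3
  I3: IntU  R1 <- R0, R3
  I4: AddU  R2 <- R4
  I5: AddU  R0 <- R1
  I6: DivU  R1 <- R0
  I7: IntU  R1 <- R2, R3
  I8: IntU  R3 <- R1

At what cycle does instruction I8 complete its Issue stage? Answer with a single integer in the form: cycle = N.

1) issue 1, read 2, done 4, write 5
2) issue 2, read 3, done 6, write 7
3) issue 3, read 8, done 9, write 10  <RAW R0: wait I2 write@7>
4) issue 6, read 7, done 9, write 10  <struct: AddU busy until I1 writes@5>
5) issue 11, read 12, done 14, write 15  <struct: AddU busy until I4 writes@10>
6) issue 12, read 16, done 23, write 24  <RAW R0: wait I5 write@15>
7) issue 25, read 26, done 27, write 28  <WAW R1: wait I6 write@24>
8) issue 29, read 30, done 31, write 32  <struct: IntU busy until I7 writes@28>

cycle = 29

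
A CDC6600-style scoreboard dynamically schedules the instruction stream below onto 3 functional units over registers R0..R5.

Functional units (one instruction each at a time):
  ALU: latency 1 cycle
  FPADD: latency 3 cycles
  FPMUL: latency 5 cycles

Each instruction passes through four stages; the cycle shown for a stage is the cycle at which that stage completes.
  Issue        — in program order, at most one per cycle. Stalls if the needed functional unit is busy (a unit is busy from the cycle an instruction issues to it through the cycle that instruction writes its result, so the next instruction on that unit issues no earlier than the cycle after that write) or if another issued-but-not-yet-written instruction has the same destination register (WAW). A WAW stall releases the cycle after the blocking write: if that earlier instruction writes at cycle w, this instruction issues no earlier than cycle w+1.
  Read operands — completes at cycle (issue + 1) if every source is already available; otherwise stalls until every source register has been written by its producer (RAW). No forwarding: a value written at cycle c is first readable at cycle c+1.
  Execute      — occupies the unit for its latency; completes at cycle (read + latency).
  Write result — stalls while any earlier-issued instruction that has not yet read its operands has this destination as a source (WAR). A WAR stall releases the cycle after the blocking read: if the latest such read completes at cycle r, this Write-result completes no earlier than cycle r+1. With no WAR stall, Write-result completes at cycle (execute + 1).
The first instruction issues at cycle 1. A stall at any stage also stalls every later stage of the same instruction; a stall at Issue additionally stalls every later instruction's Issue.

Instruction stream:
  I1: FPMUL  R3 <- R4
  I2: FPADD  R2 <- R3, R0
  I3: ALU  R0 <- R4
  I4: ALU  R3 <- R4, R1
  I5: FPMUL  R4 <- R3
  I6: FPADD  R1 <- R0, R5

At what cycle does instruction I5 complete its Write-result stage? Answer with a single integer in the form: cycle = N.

cycle = 21

[1] I1 dispatched to FPMUL
[2] I1 operands ready, I2 dispatched to FPADD
[3] I3 dispatched to ALU
[4] I3 operands ready
[5] I3 complete
[7] I1 complete
[8] R3←I1
[9] I2 operands ready
[10] R0←I3
[11] I4 dispatched to ALU
[12] I2 complete, I4 operands ready, I5 dispatched to FPMUL
[13] R2←I2, I4 complete
[14] R3←I4, I6 dispatched to FPADD
[15] I5 operands ready, I6 operands ready
[18] I6 complete
[19] R1←I6
[20] I5 complete
[21] R4←I5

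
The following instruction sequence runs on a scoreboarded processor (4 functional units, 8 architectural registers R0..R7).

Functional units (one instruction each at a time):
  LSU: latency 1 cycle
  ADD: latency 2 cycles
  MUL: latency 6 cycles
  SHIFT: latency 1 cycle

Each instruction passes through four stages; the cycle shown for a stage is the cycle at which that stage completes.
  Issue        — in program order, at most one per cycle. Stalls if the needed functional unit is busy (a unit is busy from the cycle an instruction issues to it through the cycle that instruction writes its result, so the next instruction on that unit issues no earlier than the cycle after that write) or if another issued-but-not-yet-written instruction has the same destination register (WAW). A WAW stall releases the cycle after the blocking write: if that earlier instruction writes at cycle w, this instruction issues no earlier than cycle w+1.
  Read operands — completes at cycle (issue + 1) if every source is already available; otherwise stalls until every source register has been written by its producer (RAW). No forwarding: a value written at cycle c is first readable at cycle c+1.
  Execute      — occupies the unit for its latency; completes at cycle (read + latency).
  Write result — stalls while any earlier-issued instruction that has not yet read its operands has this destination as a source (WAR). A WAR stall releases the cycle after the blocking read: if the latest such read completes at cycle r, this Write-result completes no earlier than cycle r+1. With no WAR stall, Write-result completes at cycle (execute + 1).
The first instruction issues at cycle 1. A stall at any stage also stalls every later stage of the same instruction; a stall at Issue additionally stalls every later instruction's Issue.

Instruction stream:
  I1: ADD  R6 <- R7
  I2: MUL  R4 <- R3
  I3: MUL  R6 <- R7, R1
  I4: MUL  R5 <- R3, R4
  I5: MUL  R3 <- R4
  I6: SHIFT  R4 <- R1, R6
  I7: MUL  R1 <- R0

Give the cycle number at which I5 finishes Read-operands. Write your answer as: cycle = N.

cycle = 30

[1] I1 issues→ADD
[2] I1 reads | I2 issues→MUL
[3] I2 reads
[4] I1 exec-done
[5] I1 writes R6
[9] I2 exec-done
[10] I2 writes R4
[11] I3 issues→MUL
[12] I3 reads
[18] I3 exec-done
[19] I3 writes R6
[20] I4 issues→MUL
[21] I4 reads
[27] I4 exec-done
[28] I4 writes R5
[29] I5 issues→MUL
[30] I5 reads | I6 issues→SHIFT
[31] I6 reads
[32] I6 exec-done
[33] I6 writes R4
[36] I5 exec-done
[37] I5 writes R3
[38] I7 issues→MUL
[39] I7 reads
[45] I7 exec-done
[46] I7 writes R1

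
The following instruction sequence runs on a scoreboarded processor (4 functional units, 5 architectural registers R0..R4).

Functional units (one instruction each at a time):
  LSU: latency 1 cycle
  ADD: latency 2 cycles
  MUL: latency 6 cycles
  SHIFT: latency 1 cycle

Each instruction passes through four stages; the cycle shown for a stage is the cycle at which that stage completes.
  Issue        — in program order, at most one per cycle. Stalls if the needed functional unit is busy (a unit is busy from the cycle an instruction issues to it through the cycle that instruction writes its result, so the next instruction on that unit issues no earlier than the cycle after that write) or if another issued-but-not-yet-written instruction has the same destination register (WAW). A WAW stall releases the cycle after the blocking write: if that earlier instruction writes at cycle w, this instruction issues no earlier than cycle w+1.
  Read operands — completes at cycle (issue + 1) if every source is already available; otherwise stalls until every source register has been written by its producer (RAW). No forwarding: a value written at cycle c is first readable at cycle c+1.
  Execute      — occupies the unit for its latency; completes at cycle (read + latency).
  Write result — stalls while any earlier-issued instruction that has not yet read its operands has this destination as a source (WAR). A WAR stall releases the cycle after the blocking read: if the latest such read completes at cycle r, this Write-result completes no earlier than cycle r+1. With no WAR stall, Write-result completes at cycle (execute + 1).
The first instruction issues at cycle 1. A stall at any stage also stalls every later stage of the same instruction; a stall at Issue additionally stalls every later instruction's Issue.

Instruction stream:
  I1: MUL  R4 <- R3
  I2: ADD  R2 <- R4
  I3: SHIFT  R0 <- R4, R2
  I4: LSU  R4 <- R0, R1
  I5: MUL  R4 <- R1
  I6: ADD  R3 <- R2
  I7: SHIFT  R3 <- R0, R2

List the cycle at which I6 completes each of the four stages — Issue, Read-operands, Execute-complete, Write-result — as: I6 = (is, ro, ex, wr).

t=1  I1 dispatched to MUL
t=2  I1 operands ready · I2 dispatched to ADD
t=3  I3 dispatched to SHIFT
t=8  I1 complete
t=9  R4←I1
t=10  I2 operands ready · I4 dispatched to LSU
t=12  I2 complete
t=13  R2←I2
t=14  I3 operands ready
t=15  I3 complete
t=16  R0←I3
t=17  I4 operands ready
t=18  I4 complete
t=19  R4←I4
t=20  I5 dispatched to MUL
t=21  I5 operands ready · I6 dispatched to ADD
t=22  I6 operands ready
t=24  I6 complete
t=25  R3←I6
t=26  I7 dispatched to SHIFT
t=27  I5 complete · I7 operands ready
t=28  R4←I5 · I7 complete
t=29  R3←I7

I6 = (21, 22, 24, 25)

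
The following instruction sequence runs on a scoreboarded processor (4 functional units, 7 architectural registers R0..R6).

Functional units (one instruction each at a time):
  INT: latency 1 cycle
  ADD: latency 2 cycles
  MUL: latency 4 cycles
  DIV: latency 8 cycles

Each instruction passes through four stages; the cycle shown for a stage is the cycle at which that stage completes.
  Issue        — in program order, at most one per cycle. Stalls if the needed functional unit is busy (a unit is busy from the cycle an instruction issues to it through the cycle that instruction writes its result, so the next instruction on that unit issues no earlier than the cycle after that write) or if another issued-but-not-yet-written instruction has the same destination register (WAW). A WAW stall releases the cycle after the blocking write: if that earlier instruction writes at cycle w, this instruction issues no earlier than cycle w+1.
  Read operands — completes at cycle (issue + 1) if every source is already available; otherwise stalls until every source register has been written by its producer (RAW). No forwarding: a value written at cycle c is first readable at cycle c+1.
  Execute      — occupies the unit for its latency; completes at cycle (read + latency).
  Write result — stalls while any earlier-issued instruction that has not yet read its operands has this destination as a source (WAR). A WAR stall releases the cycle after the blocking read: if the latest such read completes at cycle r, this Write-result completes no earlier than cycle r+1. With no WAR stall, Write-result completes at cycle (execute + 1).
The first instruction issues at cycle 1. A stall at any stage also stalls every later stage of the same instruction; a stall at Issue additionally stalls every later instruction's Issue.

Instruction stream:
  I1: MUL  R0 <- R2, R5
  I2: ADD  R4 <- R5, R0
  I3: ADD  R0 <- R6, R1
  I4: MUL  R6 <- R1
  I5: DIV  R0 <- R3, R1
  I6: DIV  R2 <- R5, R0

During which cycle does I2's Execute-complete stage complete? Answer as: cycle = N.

cycle = 10

1) issue 1, read 2, done 6, write 7
2) issue 2, read 8, done 10, write 11  <RAW R0: wait I1 write@7>
3) issue 12, read 13, done 15, write 16  <struct: ADD busy until I2 writes@11>
4) issue 13, read 14, done 18, write 19
5) issue 17, read 18, done 26, write 27  <WAW R0: wait I3 write@16>
6) issue 28, read 29, done 37, write 38  <struct: DIV busy until I5 writes@27>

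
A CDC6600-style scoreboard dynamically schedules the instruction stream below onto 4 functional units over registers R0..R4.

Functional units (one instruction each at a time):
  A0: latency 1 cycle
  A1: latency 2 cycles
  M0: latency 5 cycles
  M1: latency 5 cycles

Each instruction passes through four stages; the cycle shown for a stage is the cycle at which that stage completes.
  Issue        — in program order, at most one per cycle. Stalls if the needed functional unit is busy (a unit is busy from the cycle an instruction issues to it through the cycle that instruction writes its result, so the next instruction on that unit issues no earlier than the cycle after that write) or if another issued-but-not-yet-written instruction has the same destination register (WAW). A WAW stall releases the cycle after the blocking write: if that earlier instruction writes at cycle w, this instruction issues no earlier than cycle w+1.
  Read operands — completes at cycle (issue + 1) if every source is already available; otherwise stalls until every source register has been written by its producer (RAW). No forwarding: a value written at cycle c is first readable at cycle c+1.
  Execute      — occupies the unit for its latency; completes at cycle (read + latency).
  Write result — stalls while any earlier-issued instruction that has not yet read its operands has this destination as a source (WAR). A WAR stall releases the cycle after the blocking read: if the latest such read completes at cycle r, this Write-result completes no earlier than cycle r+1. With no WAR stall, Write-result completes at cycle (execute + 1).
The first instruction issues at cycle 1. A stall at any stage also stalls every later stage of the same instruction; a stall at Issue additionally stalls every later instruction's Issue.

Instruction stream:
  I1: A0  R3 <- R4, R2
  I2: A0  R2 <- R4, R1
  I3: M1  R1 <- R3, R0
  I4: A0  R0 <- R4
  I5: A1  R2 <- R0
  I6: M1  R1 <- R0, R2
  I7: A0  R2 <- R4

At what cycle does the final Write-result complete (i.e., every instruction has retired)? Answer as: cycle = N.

cycle = 23

t=1  issue I1 (A0)
t=2  I1 read-ops
t=3  I1 finished on A0
t=4  I1→R3
t=5  issue I2 (A0)
t=6  I2 read-ops, issue I3 (M1)
t=7  I2 finished on A0, I3 read-ops
t=8  I2→R2
t=9  issue I4 (A0)
t=10  I4 read-ops, issue I5 (A1)
t=11  I4 finished on A0
t=12  I3 finished on M1, I4→R0
t=13  I3→R1, I5 read-ops
t=14  issue I6 (M1)
t=15  I5 finished on A1
t=16  I5→R2
t=17  I6 read-ops, issue I7 (A0)
t=18  I7 read-ops
t=19  I7 finished on A0
t=20  I7→R2
t=22  I6 finished on M1
t=23  I6→R1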